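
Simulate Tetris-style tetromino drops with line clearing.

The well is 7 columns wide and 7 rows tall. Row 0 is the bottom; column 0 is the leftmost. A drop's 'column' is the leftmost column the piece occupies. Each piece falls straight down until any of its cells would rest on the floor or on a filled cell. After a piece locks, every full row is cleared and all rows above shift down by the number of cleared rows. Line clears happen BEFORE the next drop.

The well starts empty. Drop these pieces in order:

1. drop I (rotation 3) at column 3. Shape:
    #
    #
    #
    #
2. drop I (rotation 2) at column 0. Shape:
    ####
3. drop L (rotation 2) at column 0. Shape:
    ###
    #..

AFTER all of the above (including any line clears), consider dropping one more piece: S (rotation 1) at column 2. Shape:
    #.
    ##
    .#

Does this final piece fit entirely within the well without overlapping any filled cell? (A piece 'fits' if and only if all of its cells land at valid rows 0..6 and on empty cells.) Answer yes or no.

Answer: no

Derivation:
Drop 1: I rot3 at col 3 lands with bottom-row=0; cleared 0 line(s) (total 0); column heights now [0 0 0 4 0 0 0], max=4
Drop 2: I rot2 at col 0 lands with bottom-row=4; cleared 0 line(s) (total 0); column heights now [5 5 5 5 0 0 0], max=5
Drop 3: L rot2 at col 0 lands with bottom-row=5; cleared 0 line(s) (total 0); column heights now [7 7 7 5 0 0 0], max=7
Test piece S rot1 at col 2 (width 2): heights before test = [7 7 7 5 0 0 0]; fits = False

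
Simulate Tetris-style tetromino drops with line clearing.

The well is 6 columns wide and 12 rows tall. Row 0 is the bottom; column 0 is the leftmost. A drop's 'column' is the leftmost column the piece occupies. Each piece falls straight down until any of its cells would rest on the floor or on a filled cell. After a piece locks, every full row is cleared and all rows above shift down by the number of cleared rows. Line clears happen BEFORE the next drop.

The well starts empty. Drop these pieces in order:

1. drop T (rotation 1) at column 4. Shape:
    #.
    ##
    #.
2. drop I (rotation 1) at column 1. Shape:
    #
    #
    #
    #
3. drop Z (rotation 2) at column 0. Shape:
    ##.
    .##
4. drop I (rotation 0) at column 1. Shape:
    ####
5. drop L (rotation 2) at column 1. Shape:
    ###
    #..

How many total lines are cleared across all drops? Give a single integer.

Drop 1: T rot1 at col 4 lands with bottom-row=0; cleared 0 line(s) (total 0); column heights now [0 0 0 0 3 2], max=3
Drop 2: I rot1 at col 1 lands with bottom-row=0; cleared 0 line(s) (total 0); column heights now [0 4 0 0 3 2], max=4
Drop 3: Z rot2 at col 0 lands with bottom-row=4; cleared 0 line(s) (total 0); column heights now [6 6 5 0 3 2], max=6
Drop 4: I rot0 at col 1 lands with bottom-row=6; cleared 0 line(s) (total 0); column heights now [6 7 7 7 7 2], max=7
Drop 5: L rot2 at col 1 lands with bottom-row=7; cleared 0 line(s) (total 0); column heights now [6 9 9 9 7 2], max=9

Answer: 0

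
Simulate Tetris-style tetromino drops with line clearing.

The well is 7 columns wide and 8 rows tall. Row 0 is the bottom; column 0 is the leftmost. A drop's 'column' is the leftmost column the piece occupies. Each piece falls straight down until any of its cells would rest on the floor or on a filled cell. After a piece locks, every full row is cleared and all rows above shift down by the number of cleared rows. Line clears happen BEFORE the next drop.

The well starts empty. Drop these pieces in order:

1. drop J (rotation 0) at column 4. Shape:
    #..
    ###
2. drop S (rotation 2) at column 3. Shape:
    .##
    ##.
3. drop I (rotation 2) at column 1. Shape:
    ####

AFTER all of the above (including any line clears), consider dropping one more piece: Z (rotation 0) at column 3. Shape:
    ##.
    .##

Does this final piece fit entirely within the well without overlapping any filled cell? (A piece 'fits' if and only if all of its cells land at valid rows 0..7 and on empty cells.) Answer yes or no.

Answer: yes

Derivation:
Drop 1: J rot0 at col 4 lands with bottom-row=0; cleared 0 line(s) (total 0); column heights now [0 0 0 0 2 1 1], max=2
Drop 2: S rot2 at col 3 lands with bottom-row=2; cleared 0 line(s) (total 0); column heights now [0 0 0 3 4 4 1], max=4
Drop 3: I rot2 at col 1 lands with bottom-row=4; cleared 0 line(s) (total 0); column heights now [0 5 5 5 5 4 1], max=5
Test piece Z rot0 at col 3 (width 3): heights before test = [0 5 5 5 5 4 1]; fits = True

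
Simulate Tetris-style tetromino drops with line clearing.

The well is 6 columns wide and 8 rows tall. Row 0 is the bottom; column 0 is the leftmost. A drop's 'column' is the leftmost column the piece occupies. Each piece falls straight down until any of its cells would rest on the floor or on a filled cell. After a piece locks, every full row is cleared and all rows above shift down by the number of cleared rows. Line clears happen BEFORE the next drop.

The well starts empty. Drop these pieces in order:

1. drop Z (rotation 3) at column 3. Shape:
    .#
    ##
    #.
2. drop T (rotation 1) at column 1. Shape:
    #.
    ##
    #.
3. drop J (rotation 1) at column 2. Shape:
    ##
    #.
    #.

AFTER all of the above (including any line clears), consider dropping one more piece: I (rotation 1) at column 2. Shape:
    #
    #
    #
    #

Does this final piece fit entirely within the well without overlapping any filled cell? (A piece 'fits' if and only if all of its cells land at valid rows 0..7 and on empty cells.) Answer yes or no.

Answer: no

Derivation:
Drop 1: Z rot3 at col 3 lands with bottom-row=0; cleared 0 line(s) (total 0); column heights now [0 0 0 2 3 0], max=3
Drop 2: T rot1 at col 1 lands with bottom-row=0; cleared 0 line(s) (total 0); column heights now [0 3 2 2 3 0], max=3
Drop 3: J rot1 at col 2 lands with bottom-row=2; cleared 0 line(s) (total 0); column heights now [0 3 5 5 3 0], max=5
Test piece I rot1 at col 2 (width 1): heights before test = [0 3 5 5 3 0]; fits = False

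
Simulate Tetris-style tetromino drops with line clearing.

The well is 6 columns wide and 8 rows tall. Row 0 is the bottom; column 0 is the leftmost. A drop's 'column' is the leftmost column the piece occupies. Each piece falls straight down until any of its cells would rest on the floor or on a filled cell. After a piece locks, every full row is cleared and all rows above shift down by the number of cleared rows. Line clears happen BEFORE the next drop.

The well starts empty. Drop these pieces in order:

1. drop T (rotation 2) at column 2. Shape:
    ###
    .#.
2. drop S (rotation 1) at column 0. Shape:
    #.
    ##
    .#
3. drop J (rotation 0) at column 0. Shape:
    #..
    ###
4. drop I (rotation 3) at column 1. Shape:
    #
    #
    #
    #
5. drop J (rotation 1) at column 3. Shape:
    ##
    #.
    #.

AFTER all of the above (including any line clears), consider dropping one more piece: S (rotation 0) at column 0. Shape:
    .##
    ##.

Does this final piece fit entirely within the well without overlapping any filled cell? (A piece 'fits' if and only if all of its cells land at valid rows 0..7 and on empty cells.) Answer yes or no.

Drop 1: T rot2 at col 2 lands with bottom-row=0; cleared 0 line(s) (total 0); column heights now [0 0 2 2 2 0], max=2
Drop 2: S rot1 at col 0 lands with bottom-row=0; cleared 0 line(s) (total 0); column heights now [3 2 2 2 2 0], max=3
Drop 3: J rot0 at col 0 lands with bottom-row=3; cleared 0 line(s) (total 0); column heights now [5 4 4 2 2 0], max=5
Drop 4: I rot3 at col 1 lands with bottom-row=4; cleared 0 line(s) (total 0); column heights now [5 8 4 2 2 0], max=8
Drop 5: J rot1 at col 3 lands with bottom-row=2; cleared 0 line(s) (total 0); column heights now [5 8 4 5 5 0], max=8
Test piece S rot0 at col 0 (width 3): heights before test = [5 8 4 5 5 0]; fits = False

Answer: no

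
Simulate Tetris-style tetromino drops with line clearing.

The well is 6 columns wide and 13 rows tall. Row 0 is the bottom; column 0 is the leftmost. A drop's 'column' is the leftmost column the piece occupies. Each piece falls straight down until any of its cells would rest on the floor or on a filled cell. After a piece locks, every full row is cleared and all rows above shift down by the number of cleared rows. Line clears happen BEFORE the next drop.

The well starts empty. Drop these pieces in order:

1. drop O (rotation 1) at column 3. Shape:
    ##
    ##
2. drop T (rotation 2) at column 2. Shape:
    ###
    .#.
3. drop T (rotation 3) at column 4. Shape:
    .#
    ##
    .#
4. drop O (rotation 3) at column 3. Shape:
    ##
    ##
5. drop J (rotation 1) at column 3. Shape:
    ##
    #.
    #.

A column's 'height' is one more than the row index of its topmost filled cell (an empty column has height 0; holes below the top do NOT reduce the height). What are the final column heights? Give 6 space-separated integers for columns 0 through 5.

Drop 1: O rot1 at col 3 lands with bottom-row=0; cleared 0 line(s) (total 0); column heights now [0 0 0 2 2 0], max=2
Drop 2: T rot2 at col 2 lands with bottom-row=2; cleared 0 line(s) (total 0); column heights now [0 0 4 4 4 0], max=4
Drop 3: T rot3 at col 4 lands with bottom-row=3; cleared 0 line(s) (total 0); column heights now [0 0 4 4 5 6], max=6
Drop 4: O rot3 at col 3 lands with bottom-row=5; cleared 0 line(s) (total 0); column heights now [0 0 4 7 7 6], max=7
Drop 5: J rot1 at col 3 lands with bottom-row=7; cleared 0 line(s) (total 0); column heights now [0 0 4 10 10 6], max=10

Answer: 0 0 4 10 10 6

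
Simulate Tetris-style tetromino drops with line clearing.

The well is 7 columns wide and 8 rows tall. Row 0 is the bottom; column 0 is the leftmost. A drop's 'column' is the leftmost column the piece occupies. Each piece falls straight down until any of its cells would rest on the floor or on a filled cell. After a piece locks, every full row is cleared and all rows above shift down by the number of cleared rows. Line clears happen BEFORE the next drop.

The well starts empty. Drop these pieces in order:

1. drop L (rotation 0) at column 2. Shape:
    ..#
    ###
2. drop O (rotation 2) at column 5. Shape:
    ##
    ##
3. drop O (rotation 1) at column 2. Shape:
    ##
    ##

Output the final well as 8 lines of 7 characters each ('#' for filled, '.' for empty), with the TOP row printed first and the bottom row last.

Answer: .......
.......
.......
.......
.......
..##...
..#####
..#####

Derivation:
Drop 1: L rot0 at col 2 lands with bottom-row=0; cleared 0 line(s) (total 0); column heights now [0 0 1 1 2 0 0], max=2
Drop 2: O rot2 at col 5 lands with bottom-row=0; cleared 0 line(s) (total 0); column heights now [0 0 1 1 2 2 2], max=2
Drop 3: O rot1 at col 2 lands with bottom-row=1; cleared 0 line(s) (total 0); column heights now [0 0 3 3 2 2 2], max=3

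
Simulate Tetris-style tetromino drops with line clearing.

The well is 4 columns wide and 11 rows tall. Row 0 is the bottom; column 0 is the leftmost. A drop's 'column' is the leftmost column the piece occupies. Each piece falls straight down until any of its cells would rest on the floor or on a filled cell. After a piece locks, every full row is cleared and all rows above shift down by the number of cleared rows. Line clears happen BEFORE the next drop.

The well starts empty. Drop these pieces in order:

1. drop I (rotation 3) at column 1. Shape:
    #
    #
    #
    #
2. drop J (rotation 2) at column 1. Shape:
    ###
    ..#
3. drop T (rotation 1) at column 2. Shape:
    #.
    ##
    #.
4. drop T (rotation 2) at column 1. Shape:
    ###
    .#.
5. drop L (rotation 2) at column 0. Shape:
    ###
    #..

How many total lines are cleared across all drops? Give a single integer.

Answer: 1

Derivation:
Drop 1: I rot3 at col 1 lands with bottom-row=0; cleared 0 line(s) (total 0); column heights now [0 4 0 0], max=4
Drop 2: J rot2 at col 1 lands with bottom-row=3; cleared 0 line(s) (total 0); column heights now [0 5 5 5], max=5
Drop 3: T rot1 at col 2 lands with bottom-row=5; cleared 0 line(s) (total 0); column heights now [0 5 8 7], max=8
Drop 4: T rot2 at col 1 lands with bottom-row=8; cleared 0 line(s) (total 0); column heights now [0 10 10 10], max=10
Drop 5: L rot2 at col 0 lands with bottom-row=9; cleared 1 line(s) (total 1); column heights now [10 10 10 7], max=10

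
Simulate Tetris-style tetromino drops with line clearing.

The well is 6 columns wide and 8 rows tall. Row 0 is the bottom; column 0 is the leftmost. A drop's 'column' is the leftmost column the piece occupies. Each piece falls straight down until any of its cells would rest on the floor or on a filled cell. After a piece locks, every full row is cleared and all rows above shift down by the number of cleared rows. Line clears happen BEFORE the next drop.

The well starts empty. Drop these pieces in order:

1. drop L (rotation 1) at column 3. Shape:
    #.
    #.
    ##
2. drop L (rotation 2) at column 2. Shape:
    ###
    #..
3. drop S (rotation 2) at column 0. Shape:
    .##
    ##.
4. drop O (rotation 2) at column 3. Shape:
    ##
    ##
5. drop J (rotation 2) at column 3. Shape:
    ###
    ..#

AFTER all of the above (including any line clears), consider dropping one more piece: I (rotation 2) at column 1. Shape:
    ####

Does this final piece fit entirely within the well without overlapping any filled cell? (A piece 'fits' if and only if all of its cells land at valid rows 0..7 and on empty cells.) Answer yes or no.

Answer: yes

Derivation:
Drop 1: L rot1 at col 3 lands with bottom-row=0; cleared 0 line(s) (total 0); column heights now [0 0 0 3 1 0], max=3
Drop 2: L rot2 at col 2 lands with bottom-row=2; cleared 0 line(s) (total 0); column heights now [0 0 4 4 4 0], max=4
Drop 3: S rot2 at col 0 lands with bottom-row=3; cleared 0 line(s) (total 0); column heights now [4 5 5 4 4 0], max=5
Drop 4: O rot2 at col 3 lands with bottom-row=4; cleared 0 line(s) (total 0); column heights now [4 5 5 6 6 0], max=6
Drop 5: J rot2 at col 3 lands with bottom-row=5; cleared 0 line(s) (total 0); column heights now [4 5 5 7 7 7], max=7
Test piece I rot2 at col 1 (width 4): heights before test = [4 5 5 7 7 7]; fits = True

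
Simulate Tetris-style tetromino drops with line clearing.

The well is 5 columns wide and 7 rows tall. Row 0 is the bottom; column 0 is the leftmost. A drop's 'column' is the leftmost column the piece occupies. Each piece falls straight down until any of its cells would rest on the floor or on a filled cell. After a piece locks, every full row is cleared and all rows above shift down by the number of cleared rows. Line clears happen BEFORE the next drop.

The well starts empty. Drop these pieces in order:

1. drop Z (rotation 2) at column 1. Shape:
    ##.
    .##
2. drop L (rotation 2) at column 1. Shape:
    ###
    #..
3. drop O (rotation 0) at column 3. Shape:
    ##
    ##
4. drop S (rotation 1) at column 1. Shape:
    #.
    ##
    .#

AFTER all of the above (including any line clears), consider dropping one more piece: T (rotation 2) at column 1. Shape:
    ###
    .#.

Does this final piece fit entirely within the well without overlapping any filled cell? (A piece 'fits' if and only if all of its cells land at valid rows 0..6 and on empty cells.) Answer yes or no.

Answer: no

Derivation:
Drop 1: Z rot2 at col 1 lands with bottom-row=0; cleared 0 line(s) (total 0); column heights now [0 2 2 1 0], max=2
Drop 2: L rot2 at col 1 lands with bottom-row=2; cleared 0 line(s) (total 0); column heights now [0 4 4 4 0], max=4
Drop 3: O rot0 at col 3 lands with bottom-row=4; cleared 0 line(s) (total 0); column heights now [0 4 4 6 6], max=6
Drop 4: S rot1 at col 1 lands with bottom-row=4; cleared 0 line(s) (total 0); column heights now [0 7 6 6 6], max=7
Test piece T rot2 at col 1 (width 3): heights before test = [0 7 6 6 6]; fits = False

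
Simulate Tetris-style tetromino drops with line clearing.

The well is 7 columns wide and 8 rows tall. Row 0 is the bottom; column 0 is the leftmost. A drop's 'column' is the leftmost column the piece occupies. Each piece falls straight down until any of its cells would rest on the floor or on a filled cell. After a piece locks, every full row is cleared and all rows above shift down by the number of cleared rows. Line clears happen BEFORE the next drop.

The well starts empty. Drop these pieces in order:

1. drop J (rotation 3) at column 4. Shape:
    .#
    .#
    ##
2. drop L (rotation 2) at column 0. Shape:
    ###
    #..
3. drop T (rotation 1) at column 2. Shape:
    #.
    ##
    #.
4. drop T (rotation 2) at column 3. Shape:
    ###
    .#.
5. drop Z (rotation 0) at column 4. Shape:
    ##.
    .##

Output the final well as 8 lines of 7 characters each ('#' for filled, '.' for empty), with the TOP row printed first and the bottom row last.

Answer: .......
....##.
.....##
..####.
..###..
..#..#.
###..#.
#...##.

Derivation:
Drop 1: J rot3 at col 4 lands with bottom-row=0; cleared 0 line(s) (total 0); column heights now [0 0 0 0 1 3 0], max=3
Drop 2: L rot2 at col 0 lands with bottom-row=0; cleared 0 line(s) (total 0); column heights now [2 2 2 0 1 3 0], max=3
Drop 3: T rot1 at col 2 lands with bottom-row=2; cleared 0 line(s) (total 0); column heights now [2 2 5 4 1 3 0], max=5
Drop 4: T rot2 at col 3 lands with bottom-row=3; cleared 0 line(s) (total 0); column heights now [2 2 5 5 5 5 0], max=5
Drop 5: Z rot0 at col 4 lands with bottom-row=5; cleared 0 line(s) (total 0); column heights now [2 2 5 5 7 7 6], max=7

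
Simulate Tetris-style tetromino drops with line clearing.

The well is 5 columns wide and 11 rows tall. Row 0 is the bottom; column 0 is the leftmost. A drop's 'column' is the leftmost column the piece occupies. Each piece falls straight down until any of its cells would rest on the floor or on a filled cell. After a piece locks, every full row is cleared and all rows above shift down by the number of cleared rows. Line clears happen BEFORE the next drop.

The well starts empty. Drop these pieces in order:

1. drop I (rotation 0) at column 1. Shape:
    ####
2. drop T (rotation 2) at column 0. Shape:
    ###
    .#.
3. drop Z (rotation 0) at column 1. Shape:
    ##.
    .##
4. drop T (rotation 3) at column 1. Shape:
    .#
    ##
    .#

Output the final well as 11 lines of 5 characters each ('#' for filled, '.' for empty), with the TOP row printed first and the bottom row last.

Answer: .....
.....
.....
..#..
.##..
..#..
.##..
..##.
###..
.#...
.####

Derivation:
Drop 1: I rot0 at col 1 lands with bottom-row=0; cleared 0 line(s) (total 0); column heights now [0 1 1 1 1], max=1
Drop 2: T rot2 at col 0 lands with bottom-row=1; cleared 0 line(s) (total 0); column heights now [3 3 3 1 1], max=3
Drop 3: Z rot0 at col 1 lands with bottom-row=3; cleared 0 line(s) (total 0); column heights now [3 5 5 4 1], max=5
Drop 4: T rot3 at col 1 lands with bottom-row=5; cleared 0 line(s) (total 0); column heights now [3 7 8 4 1], max=8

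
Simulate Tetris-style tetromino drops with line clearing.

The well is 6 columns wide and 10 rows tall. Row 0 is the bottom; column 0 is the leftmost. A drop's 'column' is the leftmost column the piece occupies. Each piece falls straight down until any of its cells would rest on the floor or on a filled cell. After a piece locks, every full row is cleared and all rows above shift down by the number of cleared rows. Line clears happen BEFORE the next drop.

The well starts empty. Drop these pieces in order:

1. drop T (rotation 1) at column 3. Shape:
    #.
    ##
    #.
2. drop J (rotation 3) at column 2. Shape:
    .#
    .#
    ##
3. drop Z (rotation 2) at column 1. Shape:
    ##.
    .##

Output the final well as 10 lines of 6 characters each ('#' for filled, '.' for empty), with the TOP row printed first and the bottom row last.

Drop 1: T rot1 at col 3 lands with bottom-row=0; cleared 0 line(s) (total 0); column heights now [0 0 0 3 2 0], max=3
Drop 2: J rot3 at col 2 lands with bottom-row=3; cleared 0 line(s) (total 0); column heights now [0 0 4 6 2 0], max=6
Drop 3: Z rot2 at col 1 lands with bottom-row=6; cleared 0 line(s) (total 0); column heights now [0 8 8 7 2 0], max=8

Answer: ......
......
.##...
..##..
...#..
...#..
..##..
...#..
...##.
...#..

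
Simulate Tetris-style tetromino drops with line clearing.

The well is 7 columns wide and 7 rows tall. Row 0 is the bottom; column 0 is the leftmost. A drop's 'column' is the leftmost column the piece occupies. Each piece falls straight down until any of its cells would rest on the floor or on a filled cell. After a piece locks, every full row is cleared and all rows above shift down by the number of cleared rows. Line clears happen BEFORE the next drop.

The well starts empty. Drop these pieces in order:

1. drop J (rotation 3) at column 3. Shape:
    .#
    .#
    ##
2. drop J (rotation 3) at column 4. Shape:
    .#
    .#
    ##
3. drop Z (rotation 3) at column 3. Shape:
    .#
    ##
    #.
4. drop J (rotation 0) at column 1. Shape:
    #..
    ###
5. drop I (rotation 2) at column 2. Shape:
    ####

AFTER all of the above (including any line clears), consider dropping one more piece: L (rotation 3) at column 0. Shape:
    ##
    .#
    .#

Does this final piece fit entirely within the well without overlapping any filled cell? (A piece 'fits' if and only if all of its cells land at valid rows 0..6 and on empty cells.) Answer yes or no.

Answer: no

Derivation:
Drop 1: J rot3 at col 3 lands with bottom-row=0; cleared 0 line(s) (total 0); column heights now [0 0 0 1 3 0 0], max=3
Drop 2: J rot3 at col 4 lands with bottom-row=3; cleared 0 line(s) (total 0); column heights now [0 0 0 1 4 6 0], max=6
Drop 3: Z rot3 at col 3 lands with bottom-row=3; cleared 0 line(s) (total 0); column heights now [0 0 0 5 6 6 0], max=6
Drop 4: J rot0 at col 1 lands with bottom-row=5; cleared 0 line(s) (total 0); column heights now [0 7 6 6 6 6 0], max=7
Drop 5: I rot2 at col 2 lands with bottom-row=6; cleared 0 line(s) (total 0); column heights now [0 7 7 7 7 7 0], max=7
Test piece L rot3 at col 0 (width 2): heights before test = [0 7 7 7 7 7 0]; fits = False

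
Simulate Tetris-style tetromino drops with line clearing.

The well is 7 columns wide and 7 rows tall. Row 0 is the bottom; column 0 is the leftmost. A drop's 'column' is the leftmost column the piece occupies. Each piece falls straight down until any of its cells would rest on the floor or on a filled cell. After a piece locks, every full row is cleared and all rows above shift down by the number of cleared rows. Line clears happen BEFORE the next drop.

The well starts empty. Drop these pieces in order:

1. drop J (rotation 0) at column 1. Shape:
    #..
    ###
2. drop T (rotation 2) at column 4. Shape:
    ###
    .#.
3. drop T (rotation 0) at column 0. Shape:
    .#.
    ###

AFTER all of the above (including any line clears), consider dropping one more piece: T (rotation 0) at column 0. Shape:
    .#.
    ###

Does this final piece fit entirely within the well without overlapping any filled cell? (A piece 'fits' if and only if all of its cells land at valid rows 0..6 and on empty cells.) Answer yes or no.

Drop 1: J rot0 at col 1 lands with bottom-row=0; cleared 0 line(s) (total 0); column heights now [0 2 1 1 0 0 0], max=2
Drop 2: T rot2 at col 4 lands with bottom-row=0; cleared 0 line(s) (total 0); column heights now [0 2 1 1 2 2 2], max=2
Drop 3: T rot0 at col 0 lands with bottom-row=2; cleared 0 line(s) (total 0); column heights now [3 4 3 1 2 2 2], max=4
Test piece T rot0 at col 0 (width 3): heights before test = [3 4 3 1 2 2 2]; fits = True

Answer: yes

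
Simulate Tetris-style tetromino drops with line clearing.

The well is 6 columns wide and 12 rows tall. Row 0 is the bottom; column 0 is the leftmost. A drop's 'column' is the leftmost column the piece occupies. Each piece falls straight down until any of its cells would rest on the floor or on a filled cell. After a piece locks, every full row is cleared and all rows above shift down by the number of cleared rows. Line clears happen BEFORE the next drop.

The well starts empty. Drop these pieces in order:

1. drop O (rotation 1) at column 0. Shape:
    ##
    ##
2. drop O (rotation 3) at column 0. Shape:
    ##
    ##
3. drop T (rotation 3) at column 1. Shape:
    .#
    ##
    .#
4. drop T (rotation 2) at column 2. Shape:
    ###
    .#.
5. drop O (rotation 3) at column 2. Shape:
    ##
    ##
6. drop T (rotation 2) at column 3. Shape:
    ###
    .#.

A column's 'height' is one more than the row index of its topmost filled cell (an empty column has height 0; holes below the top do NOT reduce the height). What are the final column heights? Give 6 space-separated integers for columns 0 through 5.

Answer: 4 5 9 10 10 10

Derivation:
Drop 1: O rot1 at col 0 lands with bottom-row=0; cleared 0 line(s) (total 0); column heights now [2 2 0 0 0 0], max=2
Drop 2: O rot3 at col 0 lands with bottom-row=2; cleared 0 line(s) (total 0); column heights now [4 4 0 0 0 0], max=4
Drop 3: T rot3 at col 1 lands with bottom-row=3; cleared 0 line(s) (total 0); column heights now [4 5 6 0 0 0], max=6
Drop 4: T rot2 at col 2 lands with bottom-row=5; cleared 0 line(s) (total 0); column heights now [4 5 7 7 7 0], max=7
Drop 5: O rot3 at col 2 lands with bottom-row=7; cleared 0 line(s) (total 0); column heights now [4 5 9 9 7 0], max=9
Drop 6: T rot2 at col 3 lands with bottom-row=8; cleared 0 line(s) (total 0); column heights now [4 5 9 10 10 10], max=10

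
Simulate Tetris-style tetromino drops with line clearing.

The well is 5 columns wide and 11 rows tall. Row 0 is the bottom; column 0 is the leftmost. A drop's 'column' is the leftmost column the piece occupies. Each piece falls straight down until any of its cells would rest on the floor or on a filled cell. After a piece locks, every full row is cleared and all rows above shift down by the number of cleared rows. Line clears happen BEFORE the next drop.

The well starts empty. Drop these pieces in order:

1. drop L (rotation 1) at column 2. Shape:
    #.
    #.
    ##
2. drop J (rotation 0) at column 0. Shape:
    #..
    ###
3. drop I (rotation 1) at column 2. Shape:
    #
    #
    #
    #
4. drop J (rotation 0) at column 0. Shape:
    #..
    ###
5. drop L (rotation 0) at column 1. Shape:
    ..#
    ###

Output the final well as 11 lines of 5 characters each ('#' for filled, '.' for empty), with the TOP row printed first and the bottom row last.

Answer: ...#.
####.
###..
..#..
..#..
..#..
#.#..
###..
..#..
..#..
..##.

Derivation:
Drop 1: L rot1 at col 2 lands with bottom-row=0; cleared 0 line(s) (total 0); column heights now [0 0 3 1 0], max=3
Drop 2: J rot0 at col 0 lands with bottom-row=3; cleared 0 line(s) (total 0); column heights now [5 4 4 1 0], max=5
Drop 3: I rot1 at col 2 lands with bottom-row=4; cleared 0 line(s) (total 0); column heights now [5 4 8 1 0], max=8
Drop 4: J rot0 at col 0 lands with bottom-row=8; cleared 0 line(s) (total 0); column heights now [10 9 9 1 0], max=10
Drop 5: L rot0 at col 1 lands with bottom-row=9; cleared 0 line(s) (total 0); column heights now [10 10 10 11 0], max=11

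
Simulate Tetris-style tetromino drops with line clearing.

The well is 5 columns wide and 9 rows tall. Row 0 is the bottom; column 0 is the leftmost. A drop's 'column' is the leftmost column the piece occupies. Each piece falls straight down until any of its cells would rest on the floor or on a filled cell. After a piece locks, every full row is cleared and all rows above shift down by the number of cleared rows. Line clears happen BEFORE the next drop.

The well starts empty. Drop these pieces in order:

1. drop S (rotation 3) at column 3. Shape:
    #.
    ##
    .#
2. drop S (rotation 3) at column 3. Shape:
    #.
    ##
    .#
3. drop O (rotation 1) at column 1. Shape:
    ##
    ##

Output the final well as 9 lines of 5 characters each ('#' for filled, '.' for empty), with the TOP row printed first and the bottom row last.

Answer: .....
.....
.....
.....
...#.
...##
...##
.####
.##.#

Derivation:
Drop 1: S rot3 at col 3 lands with bottom-row=0; cleared 0 line(s) (total 0); column heights now [0 0 0 3 2], max=3
Drop 2: S rot3 at col 3 lands with bottom-row=2; cleared 0 line(s) (total 0); column heights now [0 0 0 5 4], max=5
Drop 3: O rot1 at col 1 lands with bottom-row=0; cleared 0 line(s) (total 0); column heights now [0 2 2 5 4], max=5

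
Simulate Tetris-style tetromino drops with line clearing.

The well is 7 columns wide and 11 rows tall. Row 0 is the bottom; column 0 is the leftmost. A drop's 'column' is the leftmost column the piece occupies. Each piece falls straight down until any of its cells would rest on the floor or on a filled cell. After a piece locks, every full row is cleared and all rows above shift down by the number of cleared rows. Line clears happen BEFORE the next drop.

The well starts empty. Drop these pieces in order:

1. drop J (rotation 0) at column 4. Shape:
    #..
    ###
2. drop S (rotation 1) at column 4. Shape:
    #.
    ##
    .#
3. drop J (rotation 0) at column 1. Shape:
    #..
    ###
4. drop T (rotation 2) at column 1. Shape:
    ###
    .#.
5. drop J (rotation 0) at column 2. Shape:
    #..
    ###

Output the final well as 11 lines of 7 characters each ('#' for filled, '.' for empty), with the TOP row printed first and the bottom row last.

Answer: .......
.......
.......
.......
.......
..#....
..###..
....#..
.#####.
.##.##.
.######

Derivation:
Drop 1: J rot0 at col 4 lands with bottom-row=0; cleared 0 line(s) (total 0); column heights now [0 0 0 0 2 1 1], max=2
Drop 2: S rot1 at col 4 lands with bottom-row=1; cleared 0 line(s) (total 0); column heights now [0 0 0 0 4 3 1], max=4
Drop 3: J rot0 at col 1 lands with bottom-row=0; cleared 0 line(s) (total 0); column heights now [0 2 1 1 4 3 1], max=4
Drop 4: T rot2 at col 1 lands with bottom-row=1; cleared 0 line(s) (total 0); column heights now [0 3 3 3 4 3 1], max=4
Drop 5: J rot0 at col 2 lands with bottom-row=4; cleared 0 line(s) (total 0); column heights now [0 3 6 5 5 3 1], max=6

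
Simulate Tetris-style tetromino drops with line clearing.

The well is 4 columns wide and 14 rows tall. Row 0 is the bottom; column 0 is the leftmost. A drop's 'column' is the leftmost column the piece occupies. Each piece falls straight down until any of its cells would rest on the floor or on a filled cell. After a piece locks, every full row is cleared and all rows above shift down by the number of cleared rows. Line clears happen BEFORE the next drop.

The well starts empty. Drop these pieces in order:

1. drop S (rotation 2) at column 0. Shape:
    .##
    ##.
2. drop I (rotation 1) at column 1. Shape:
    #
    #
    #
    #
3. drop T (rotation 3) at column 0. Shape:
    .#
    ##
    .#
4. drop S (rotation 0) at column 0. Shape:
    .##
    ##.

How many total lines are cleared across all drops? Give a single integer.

Drop 1: S rot2 at col 0 lands with bottom-row=0; cleared 0 line(s) (total 0); column heights now [1 2 2 0], max=2
Drop 2: I rot1 at col 1 lands with bottom-row=2; cleared 0 line(s) (total 0); column heights now [1 6 2 0], max=6
Drop 3: T rot3 at col 0 lands with bottom-row=6; cleared 0 line(s) (total 0); column heights now [8 9 2 0], max=9
Drop 4: S rot0 at col 0 lands with bottom-row=9; cleared 0 line(s) (total 0); column heights now [10 11 11 0], max=11

Answer: 0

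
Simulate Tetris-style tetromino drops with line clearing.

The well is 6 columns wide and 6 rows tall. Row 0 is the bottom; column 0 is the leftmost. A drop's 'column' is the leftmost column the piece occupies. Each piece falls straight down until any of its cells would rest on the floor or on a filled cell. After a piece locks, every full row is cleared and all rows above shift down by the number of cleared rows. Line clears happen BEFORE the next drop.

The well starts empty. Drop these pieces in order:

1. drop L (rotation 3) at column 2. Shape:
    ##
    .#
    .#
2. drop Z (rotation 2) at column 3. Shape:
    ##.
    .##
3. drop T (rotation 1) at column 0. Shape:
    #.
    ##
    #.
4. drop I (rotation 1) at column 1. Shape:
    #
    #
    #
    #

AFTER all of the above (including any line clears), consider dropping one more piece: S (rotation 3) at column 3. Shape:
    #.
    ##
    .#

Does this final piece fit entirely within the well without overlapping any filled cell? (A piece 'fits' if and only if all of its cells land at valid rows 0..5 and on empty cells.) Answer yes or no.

Drop 1: L rot3 at col 2 lands with bottom-row=0; cleared 0 line(s) (total 0); column heights now [0 0 3 3 0 0], max=3
Drop 2: Z rot2 at col 3 lands with bottom-row=2; cleared 0 line(s) (total 0); column heights now [0 0 3 4 4 3], max=4
Drop 3: T rot1 at col 0 lands with bottom-row=0; cleared 0 line(s) (total 0); column heights now [3 2 3 4 4 3], max=4
Drop 4: I rot1 at col 1 lands with bottom-row=2; cleared 1 line(s) (total 1); column heights now [2 5 0 3 3 0], max=5
Test piece S rot3 at col 3 (width 2): heights before test = [2 5 0 3 3 0]; fits = True

Answer: yes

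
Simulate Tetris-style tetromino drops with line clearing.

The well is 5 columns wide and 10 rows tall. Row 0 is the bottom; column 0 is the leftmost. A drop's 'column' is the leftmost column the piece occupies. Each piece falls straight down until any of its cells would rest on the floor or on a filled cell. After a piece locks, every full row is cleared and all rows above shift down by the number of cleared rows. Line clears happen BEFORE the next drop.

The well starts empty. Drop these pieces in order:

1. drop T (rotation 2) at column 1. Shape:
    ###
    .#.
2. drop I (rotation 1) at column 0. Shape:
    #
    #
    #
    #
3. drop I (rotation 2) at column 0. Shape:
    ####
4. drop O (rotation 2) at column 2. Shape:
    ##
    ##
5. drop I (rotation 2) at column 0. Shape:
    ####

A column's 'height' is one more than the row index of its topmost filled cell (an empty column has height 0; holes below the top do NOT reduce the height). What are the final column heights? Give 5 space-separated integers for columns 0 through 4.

Drop 1: T rot2 at col 1 lands with bottom-row=0; cleared 0 line(s) (total 0); column heights now [0 2 2 2 0], max=2
Drop 2: I rot1 at col 0 lands with bottom-row=0; cleared 0 line(s) (total 0); column heights now [4 2 2 2 0], max=4
Drop 3: I rot2 at col 0 lands with bottom-row=4; cleared 0 line(s) (total 0); column heights now [5 5 5 5 0], max=5
Drop 4: O rot2 at col 2 lands with bottom-row=5; cleared 0 line(s) (total 0); column heights now [5 5 7 7 0], max=7
Drop 5: I rot2 at col 0 lands with bottom-row=7; cleared 0 line(s) (total 0); column heights now [8 8 8 8 0], max=8

Answer: 8 8 8 8 0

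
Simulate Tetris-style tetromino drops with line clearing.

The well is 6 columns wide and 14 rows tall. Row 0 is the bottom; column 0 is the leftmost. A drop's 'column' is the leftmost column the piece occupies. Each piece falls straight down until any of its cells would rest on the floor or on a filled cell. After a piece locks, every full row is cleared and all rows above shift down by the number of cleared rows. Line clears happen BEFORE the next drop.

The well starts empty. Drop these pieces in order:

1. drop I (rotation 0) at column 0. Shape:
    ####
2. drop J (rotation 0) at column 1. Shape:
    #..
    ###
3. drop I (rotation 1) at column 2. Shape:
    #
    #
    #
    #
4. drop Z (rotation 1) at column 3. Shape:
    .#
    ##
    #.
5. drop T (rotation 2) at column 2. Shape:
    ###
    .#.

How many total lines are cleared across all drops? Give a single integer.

Answer: 0

Derivation:
Drop 1: I rot0 at col 0 lands with bottom-row=0; cleared 0 line(s) (total 0); column heights now [1 1 1 1 0 0], max=1
Drop 2: J rot0 at col 1 lands with bottom-row=1; cleared 0 line(s) (total 0); column heights now [1 3 2 2 0 0], max=3
Drop 3: I rot1 at col 2 lands with bottom-row=2; cleared 0 line(s) (total 0); column heights now [1 3 6 2 0 0], max=6
Drop 4: Z rot1 at col 3 lands with bottom-row=2; cleared 0 line(s) (total 0); column heights now [1 3 6 4 5 0], max=6
Drop 5: T rot2 at col 2 lands with bottom-row=5; cleared 0 line(s) (total 0); column heights now [1 3 7 7 7 0], max=7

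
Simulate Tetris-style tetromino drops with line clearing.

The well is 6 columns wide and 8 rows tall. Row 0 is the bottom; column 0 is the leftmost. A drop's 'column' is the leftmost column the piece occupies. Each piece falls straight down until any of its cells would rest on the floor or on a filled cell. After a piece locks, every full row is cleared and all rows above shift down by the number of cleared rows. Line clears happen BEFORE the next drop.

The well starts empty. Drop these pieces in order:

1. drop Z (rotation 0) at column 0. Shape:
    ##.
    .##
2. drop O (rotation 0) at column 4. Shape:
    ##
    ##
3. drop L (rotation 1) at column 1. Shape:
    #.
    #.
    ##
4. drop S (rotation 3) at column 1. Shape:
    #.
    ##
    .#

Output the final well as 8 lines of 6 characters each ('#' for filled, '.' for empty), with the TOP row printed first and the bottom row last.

Answer: ......
.#....
.##...
.##...
.#....
.##...
##..##
.##.##

Derivation:
Drop 1: Z rot0 at col 0 lands with bottom-row=0; cleared 0 line(s) (total 0); column heights now [2 2 1 0 0 0], max=2
Drop 2: O rot0 at col 4 lands with bottom-row=0; cleared 0 line(s) (total 0); column heights now [2 2 1 0 2 2], max=2
Drop 3: L rot1 at col 1 lands with bottom-row=2; cleared 0 line(s) (total 0); column heights now [2 5 3 0 2 2], max=5
Drop 4: S rot3 at col 1 lands with bottom-row=4; cleared 0 line(s) (total 0); column heights now [2 7 6 0 2 2], max=7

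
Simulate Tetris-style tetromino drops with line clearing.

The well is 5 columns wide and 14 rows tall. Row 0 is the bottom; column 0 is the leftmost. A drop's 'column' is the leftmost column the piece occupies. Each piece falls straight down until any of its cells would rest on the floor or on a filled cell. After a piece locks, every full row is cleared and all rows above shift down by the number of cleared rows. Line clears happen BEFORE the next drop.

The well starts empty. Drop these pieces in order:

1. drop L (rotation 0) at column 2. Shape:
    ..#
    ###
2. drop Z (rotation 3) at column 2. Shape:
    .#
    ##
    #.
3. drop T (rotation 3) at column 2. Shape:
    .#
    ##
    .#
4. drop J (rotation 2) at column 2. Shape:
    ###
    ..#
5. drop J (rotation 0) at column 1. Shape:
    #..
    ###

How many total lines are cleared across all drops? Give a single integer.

Drop 1: L rot0 at col 2 lands with bottom-row=0; cleared 0 line(s) (total 0); column heights now [0 0 1 1 2], max=2
Drop 2: Z rot3 at col 2 lands with bottom-row=1; cleared 0 line(s) (total 0); column heights now [0 0 3 4 2], max=4
Drop 3: T rot3 at col 2 lands with bottom-row=4; cleared 0 line(s) (total 0); column heights now [0 0 6 7 2], max=7
Drop 4: J rot2 at col 2 lands with bottom-row=6; cleared 0 line(s) (total 0); column heights now [0 0 8 8 8], max=8
Drop 5: J rot0 at col 1 lands with bottom-row=8; cleared 0 line(s) (total 0); column heights now [0 10 9 9 8], max=10

Answer: 0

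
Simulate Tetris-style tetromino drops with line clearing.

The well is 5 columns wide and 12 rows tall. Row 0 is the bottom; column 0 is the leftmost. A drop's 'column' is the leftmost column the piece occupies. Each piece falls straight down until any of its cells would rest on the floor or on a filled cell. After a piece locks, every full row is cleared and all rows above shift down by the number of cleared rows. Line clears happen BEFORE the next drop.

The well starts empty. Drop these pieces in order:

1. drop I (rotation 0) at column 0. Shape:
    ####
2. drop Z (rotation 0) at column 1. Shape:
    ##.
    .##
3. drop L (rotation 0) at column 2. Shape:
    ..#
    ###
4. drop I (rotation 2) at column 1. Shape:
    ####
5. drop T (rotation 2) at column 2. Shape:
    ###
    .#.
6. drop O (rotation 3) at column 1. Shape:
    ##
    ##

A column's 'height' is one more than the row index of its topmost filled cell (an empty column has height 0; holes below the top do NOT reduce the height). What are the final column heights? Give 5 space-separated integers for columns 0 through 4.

Drop 1: I rot0 at col 0 lands with bottom-row=0; cleared 0 line(s) (total 0); column heights now [1 1 1 1 0], max=1
Drop 2: Z rot0 at col 1 lands with bottom-row=1; cleared 0 line(s) (total 0); column heights now [1 3 3 2 0], max=3
Drop 3: L rot0 at col 2 lands with bottom-row=3; cleared 0 line(s) (total 0); column heights now [1 3 4 4 5], max=5
Drop 4: I rot2 at col 1 lands with bottom-row=5; cleared 0 line(s) (total 0); column heights now [1 6 6 6 6], max=6
Drop 5: T rot2 at col 2 lands with bottom-row=6; cleared 0 line(s) (total 0); column heights now [1 6 8 8 8], max=8
Drop 6: O rot3 at col 1 lands with bottom-row=8; cleared 0 line(s) (total 0); column heights now [1 10 10 8 8], max=10

Answer: 1 10 10 8 8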